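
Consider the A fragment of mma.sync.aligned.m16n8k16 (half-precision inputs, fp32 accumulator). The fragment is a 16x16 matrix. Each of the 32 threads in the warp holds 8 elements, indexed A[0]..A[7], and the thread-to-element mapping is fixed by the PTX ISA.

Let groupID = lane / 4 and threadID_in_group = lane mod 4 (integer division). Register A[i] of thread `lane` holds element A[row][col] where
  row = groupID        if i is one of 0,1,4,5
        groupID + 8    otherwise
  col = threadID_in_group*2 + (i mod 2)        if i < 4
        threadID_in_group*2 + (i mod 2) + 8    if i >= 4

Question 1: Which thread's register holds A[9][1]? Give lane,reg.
4,3

r=9→G=1,rhi=1  c=1→chi=0,T=0,p=1
L=1*4+0=4  i=0*4+1*2+1=3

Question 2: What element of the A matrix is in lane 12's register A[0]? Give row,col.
3,0

12: gr=3,th=0
[0] (3+0,0*2+0+0) = (3,0)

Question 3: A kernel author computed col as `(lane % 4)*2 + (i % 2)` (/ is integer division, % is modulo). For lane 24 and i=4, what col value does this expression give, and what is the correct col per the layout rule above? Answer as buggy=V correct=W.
buggy=0 correct=8

`(lane % 4)*2 + (i % 2)`[24,4]->0
lane 24: gid=6 (24/4), tid=0 (24%4)
i=4: r=6+0=6, c=0*2+0+8=8
col: 0 vs 8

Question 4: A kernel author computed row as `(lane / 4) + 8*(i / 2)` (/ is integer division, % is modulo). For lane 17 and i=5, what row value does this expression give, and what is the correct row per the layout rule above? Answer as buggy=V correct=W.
buggy=20 correct=4

`(lane / 4) + 8*(i / 2)`[17,5]->20
lane 17: g=4 (17/4), t=1 (17%4)
i=5: r=4+0=4, c=1*2+1+8=11
row: 20 vs 4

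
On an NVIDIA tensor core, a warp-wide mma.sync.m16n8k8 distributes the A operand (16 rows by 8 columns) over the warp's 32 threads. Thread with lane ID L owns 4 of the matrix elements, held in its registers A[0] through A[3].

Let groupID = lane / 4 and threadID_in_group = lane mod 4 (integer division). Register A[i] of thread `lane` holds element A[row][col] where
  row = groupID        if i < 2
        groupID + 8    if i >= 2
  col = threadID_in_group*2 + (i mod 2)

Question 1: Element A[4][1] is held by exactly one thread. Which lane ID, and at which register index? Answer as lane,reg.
16,1

r: 4->gid=4,r8=0  c: 1->tid=0,i&1=1
L=4*4+0=16  i=0*2+1=1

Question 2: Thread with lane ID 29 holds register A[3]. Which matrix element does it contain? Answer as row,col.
15,3

29: G=7,T=1
[3] (7+8,1*2+1) = (15,3)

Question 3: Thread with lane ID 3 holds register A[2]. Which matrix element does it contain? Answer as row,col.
lane 3→3/4=0, 3 mod 4=3
i=2  r:0+8→8  c:2·3+0→6

8,6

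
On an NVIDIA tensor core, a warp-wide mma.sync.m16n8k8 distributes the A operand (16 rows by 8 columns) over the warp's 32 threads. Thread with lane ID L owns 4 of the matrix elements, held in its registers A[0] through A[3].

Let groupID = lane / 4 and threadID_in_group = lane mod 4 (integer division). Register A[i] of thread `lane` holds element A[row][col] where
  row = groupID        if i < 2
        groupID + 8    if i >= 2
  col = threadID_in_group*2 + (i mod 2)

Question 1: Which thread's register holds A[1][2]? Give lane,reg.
5,0

r=1->g=1,rb=0  c=2->t=1,b0=0
L=1*4+1=5  i=0*2+0=0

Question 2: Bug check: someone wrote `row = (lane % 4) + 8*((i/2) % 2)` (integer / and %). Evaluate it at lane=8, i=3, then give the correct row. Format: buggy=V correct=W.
buggy=8 correct=10

`(lane % 4) + 8*((i/2) % 2)`[8,3]=>8
lane 8=>8/4=2, 8 mod 4=0
i=3  r:2+8=>10  c:2·0+1=>1
row: 8 vs 10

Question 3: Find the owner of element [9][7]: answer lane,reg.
7,3

r=9→G=1,rhi=1  c=7→T=3,p=1
L=1*4+3=7  i=1*2+1=3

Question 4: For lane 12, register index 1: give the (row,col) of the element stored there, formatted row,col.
12: gr=3,th=0
[1] (3+0,0*2+1) = (3,1)

3,1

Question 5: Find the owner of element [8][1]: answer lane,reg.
r=8->g=0,rb=1  c=1->t=0,b0=1
L=0*4+0=0  i=1*2+1=3

0,3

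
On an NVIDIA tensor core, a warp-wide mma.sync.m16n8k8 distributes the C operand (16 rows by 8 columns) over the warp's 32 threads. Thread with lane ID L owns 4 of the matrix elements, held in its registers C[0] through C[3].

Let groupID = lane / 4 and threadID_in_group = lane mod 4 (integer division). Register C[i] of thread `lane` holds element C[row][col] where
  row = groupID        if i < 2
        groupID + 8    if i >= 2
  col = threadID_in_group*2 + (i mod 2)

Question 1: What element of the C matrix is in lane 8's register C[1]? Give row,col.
2,1

8: G=2,T=0
[1] (2+0,0*2+1) = (2,1)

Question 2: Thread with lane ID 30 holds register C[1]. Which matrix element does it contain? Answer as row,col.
30: g=7,t=2
[1] (7+0,2*2+1) = (7,5)

7,5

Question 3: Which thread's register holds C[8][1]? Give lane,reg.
r: 8->gid=0,r8=1  c: 1->tid=0,i&1=1
L=0*4+0=0  i=1*2+1=3

0,3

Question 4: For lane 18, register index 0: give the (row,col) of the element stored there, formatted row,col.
L=18=>grp=18>>2=4, tig=18&3=2
[0]=>row 4+0=4  col 2·2+0=4

4,4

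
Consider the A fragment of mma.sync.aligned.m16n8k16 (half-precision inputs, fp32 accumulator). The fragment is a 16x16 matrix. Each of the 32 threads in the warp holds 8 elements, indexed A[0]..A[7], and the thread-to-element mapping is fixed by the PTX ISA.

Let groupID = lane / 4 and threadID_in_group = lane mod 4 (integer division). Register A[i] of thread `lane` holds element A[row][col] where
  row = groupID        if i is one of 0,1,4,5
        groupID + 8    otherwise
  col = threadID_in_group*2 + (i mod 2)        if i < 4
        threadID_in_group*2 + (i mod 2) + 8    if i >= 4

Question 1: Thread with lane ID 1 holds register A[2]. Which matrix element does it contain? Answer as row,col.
8,2

lane 1->1/4=0, 1 mod 4=1
i=2  r:0+8->8  c:2·1+0+0->2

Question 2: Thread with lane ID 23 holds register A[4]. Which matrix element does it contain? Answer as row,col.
5,14

L=23=>grp=23>>2=5, tig=23&3=3
[4]=>row 5+0=5  col 3·2+0+8=14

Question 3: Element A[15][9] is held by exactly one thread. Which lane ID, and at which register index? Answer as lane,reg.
28,7

r: 15->gid=7,r8=1  c: 9->c8=1,tid=0,i&1=1
L=7*4+0=28  i=1*4+1*2+1=7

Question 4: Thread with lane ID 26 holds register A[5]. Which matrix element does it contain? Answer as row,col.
26: g=6,t=2
[5] (6+0,2*2+1+8) = (6,13)

6,13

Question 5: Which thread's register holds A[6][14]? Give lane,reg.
27,4

r: 6->gid=6,r8=0  c: 14->c8=1,tid=3,i&1=0
L=6*4+3=27  i=1*4+0*2+0=4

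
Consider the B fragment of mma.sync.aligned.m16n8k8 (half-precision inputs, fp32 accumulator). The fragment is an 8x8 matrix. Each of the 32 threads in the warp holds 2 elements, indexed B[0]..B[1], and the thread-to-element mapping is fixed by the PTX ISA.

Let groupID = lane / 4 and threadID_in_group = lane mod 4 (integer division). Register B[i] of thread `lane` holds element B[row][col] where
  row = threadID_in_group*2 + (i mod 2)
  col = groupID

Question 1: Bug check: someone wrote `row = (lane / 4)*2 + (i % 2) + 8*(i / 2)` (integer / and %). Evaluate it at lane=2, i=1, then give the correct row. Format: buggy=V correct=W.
`(lane / 4)*2 + (i % 2) + 8*(i / 2)`[2,1]->1
2: gid=0,tid=2
[1] (2*2+1,0) = (5,0)
row: 1 vs 5

buggy=1 correct=5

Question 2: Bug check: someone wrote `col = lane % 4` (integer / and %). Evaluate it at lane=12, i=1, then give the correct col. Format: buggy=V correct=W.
`lane % 4`[12,1]⇒0
lane 12⇒12/4=3, 12 mod 4=0
i=1  r:2·0+1⇒1  c:3
col: 0 vs 3

buggy=0 correct=3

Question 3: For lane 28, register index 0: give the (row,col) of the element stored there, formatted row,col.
0,7

L=28→G=28>>2=7, T=28&3=0
[0]→row 0·2+0=0  col G=7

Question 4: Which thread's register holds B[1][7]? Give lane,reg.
28,1

c:7=>grp=7  r:1=>tig=0,lo=1
L=7*4+0=28  i=1=1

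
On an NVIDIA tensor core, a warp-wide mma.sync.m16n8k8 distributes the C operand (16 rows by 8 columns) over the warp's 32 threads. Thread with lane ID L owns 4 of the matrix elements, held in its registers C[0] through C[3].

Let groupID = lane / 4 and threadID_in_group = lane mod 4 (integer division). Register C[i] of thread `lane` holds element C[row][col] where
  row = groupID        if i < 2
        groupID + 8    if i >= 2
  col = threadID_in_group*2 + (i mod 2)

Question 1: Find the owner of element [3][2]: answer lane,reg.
r=3⇒gr=3,Rb=0  c=2⇒th=1,odd=0
L=3*4+1=13  i=0*2+0=0

13,0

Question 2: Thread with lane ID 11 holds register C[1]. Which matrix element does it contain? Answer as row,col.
11: gid=2,tid=3
[1] (2+0,3*2+1) = (2,7)

2,7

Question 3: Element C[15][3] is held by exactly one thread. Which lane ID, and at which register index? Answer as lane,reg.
29,3

r=15->g=7,rb=1  c=3->t=1,b0=1
L=7*4+1=29  i=1*2+1=3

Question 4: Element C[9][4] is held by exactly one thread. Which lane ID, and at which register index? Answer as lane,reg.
r=9→G=1,rhi=1  c=4→T=2,p=0
L=1*4+2=6  i=1*2+0=2

6,2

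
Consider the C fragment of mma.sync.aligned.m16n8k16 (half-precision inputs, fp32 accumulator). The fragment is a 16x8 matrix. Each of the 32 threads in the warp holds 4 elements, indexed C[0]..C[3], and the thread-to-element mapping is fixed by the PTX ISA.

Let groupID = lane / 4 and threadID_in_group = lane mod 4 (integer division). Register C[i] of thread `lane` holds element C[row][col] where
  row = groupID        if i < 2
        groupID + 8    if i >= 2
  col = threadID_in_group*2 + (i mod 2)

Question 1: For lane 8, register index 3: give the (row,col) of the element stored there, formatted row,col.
lane 8: gid=2 (8/4), tid=0 (8%4)
i=3: r=2+8=10, c=0*2+1=1

10,1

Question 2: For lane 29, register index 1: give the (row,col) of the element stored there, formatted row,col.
L=29⇒gr=29>>2=7, th=29&3=1
[1]⇒row 7+0=7  col 1·2+1=3

7,3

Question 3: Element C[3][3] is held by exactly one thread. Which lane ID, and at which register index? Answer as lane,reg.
13,1

r=3⇒gr=3,Rb=0  c=3⇒th=1,odd=1
L=3*4+1=13  i=0*2+1=1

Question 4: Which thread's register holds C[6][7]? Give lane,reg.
r=6->g=6,rb=0  c=7->t=3,b0=1
L=6*4+3=27  i=0*2+1=1

27,1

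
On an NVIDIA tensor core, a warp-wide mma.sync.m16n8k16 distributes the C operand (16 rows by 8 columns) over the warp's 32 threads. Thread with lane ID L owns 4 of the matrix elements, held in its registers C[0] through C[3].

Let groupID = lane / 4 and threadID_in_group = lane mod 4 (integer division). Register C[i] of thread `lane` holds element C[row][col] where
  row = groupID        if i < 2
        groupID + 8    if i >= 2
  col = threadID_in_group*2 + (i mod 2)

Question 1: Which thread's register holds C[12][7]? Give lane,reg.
r=12->g=4,rb=1  c=7->t=3,b0=1
L=4*4+3=19  i=1*2+1=3

19,3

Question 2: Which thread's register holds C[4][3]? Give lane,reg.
r=4->g=4,rb=0  c=3->t=1,b0=1
L=4*4+1=17  i=0*2+1=1

17,1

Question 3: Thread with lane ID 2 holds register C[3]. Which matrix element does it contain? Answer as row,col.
lane 2=>2/4=0, 2 mod 4=2
i=3  r:0+8=>8  c:2·2+1=>5

8,5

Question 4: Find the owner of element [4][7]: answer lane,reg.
19,1

r=4->g=4,rb=0  c=7->t=3,b0=1
L=4*4+3=19  i=0*2+1=1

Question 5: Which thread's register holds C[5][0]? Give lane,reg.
r:5=>grp=5,rB=0  c:0=>tig=0,lo=0
L=5*4+0=20  i=0*2+0=0

20,0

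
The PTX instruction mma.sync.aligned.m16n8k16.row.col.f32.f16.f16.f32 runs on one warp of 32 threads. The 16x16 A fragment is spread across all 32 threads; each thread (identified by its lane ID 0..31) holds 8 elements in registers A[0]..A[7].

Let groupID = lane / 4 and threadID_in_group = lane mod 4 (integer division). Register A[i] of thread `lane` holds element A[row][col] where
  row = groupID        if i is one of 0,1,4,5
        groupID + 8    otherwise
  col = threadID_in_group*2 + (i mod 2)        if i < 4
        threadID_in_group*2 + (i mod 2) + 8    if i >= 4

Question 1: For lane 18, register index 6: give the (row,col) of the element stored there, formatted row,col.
18: grp=4,tig=2
[6] (4+8,2*2+0+8) = (12,12)

12,12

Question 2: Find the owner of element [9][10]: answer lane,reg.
5,6

r=9->g=1,rb=1  c=10->cb=1,t=1,b0=0
L=1*4+1=5  i=1*4+1*2+0=6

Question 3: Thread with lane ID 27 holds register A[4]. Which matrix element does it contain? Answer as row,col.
lane 27->27/4=6, 27 mod 4=3
i=4  r:6+0->6  c:2·3+0+8->14

6,14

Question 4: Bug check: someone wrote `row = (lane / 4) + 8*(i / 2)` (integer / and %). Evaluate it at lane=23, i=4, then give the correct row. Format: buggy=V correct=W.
`(lane / 4) + 8*(i / 2)`[23,4]->21
L=23->g=23>>2=5, t=23&3=3
[4]->row 5+0=5  col 3·2+0+8=14
row: 21 vs 5

buggy=21 correct=5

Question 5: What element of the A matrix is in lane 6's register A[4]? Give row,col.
6: gr=1,th=2
[4] (1+0,2*2+0+8) = (1,12)

1,12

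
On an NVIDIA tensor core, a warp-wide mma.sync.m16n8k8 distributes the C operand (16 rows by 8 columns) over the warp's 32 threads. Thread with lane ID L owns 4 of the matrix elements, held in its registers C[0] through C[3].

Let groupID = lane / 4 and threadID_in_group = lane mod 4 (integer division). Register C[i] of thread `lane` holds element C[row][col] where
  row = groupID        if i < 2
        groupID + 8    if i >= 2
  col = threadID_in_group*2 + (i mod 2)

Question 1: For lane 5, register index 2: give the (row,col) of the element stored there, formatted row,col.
9,2

lane 5: gr=1 (5/4), th=1 (5%4)
i=2: r=1+8=9, c=1*2+0=2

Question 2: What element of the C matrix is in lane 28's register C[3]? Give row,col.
15,1

L=28=>grp=28>>2=7, tig=28&3=0
[3]=>row 7+8=15  col 0·2+1=1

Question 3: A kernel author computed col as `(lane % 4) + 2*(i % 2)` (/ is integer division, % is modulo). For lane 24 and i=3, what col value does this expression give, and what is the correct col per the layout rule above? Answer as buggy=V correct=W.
buggy=2 correct=1

`(lane % 4) + 2*(i % 2)`[24,3]->2
L=24->gid=24>>2=6, tid=24&3=0
[3]->row 6+8=14  col 0·2+1=1
col: 2 vs 1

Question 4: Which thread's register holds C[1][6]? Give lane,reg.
r=1→G=1,rhi=0  c=6→T=3,p=0
L=1*4+3=7  i=0*2+0=0

7,0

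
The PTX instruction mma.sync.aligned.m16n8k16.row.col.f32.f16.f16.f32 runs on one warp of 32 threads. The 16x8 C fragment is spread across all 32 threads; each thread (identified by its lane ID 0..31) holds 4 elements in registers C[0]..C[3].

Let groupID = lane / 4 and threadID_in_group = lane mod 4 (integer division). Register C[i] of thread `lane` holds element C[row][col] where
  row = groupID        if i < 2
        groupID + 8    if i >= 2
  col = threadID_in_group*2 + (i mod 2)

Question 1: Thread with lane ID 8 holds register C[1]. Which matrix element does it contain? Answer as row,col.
2,1

lane 8->8/4=2, 8 mod 4=0
i=1  r:2+0->2  c:2·0+1->1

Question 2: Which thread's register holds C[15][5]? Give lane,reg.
r=15->g=7,rb=1  c=5->t=2,b0=1
L=7*4+2=30  i=1*2+1=3

30,3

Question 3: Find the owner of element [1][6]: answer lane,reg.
r: 1->gid=1,r8=0  c: 6->tid=3,i&1=0
L=1*4+3=7  i=0*2+0=0

7,0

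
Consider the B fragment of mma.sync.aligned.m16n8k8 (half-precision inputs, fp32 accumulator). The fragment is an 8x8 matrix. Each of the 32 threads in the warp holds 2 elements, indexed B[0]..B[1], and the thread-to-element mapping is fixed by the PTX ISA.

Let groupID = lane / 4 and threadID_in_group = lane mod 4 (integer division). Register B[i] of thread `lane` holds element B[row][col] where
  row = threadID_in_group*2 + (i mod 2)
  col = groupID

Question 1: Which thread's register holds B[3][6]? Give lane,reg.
25,1

c=6→G=6  r=3→T=1,p=1
L=6*4+1=25  i=1=1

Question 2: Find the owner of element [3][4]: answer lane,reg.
17,1

c: 4->gid=4  r: 3->tid=1,i&1=1
L=4*4+1=17  i=1=1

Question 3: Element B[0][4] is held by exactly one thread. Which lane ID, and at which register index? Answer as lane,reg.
16,0

c:4=>grp=4  r:0=>tig=0,lo=0
L=4*4+0=16  i=0=0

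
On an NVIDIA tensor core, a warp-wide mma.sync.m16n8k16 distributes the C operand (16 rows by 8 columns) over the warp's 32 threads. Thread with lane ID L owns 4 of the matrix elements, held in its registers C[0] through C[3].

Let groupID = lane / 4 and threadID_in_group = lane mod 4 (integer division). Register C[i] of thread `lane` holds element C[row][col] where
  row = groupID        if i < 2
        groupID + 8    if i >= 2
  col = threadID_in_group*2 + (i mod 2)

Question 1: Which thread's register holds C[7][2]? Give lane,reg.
29,0

r=7⇒gr=7,Rb=0  c=2⇒th=1,odd=0
L=7*4+1=29  i=0*2+0=0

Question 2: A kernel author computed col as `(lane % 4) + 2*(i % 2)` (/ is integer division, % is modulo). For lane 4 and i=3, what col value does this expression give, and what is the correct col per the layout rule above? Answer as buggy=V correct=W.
`(lane % 4) + 2*(i % 2)`[4,3]->2
lane 4: gid=1 (4/4), tid=0 (4%4)
i=3: r=1+8=9, c=0*2+1=1
col: 2 vs 1

buggy=2 correct=1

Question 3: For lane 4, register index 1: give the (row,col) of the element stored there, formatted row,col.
1,1

lane 4: g=1 (4/4), t=0 (4%4)
i=1: r=1+0=1, c=0*2+1=1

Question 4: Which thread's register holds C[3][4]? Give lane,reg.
r=3→G=3,rhi=0  c=4→T=2,p=0
L=3*4+2=14  i=0*2+0=0

14,0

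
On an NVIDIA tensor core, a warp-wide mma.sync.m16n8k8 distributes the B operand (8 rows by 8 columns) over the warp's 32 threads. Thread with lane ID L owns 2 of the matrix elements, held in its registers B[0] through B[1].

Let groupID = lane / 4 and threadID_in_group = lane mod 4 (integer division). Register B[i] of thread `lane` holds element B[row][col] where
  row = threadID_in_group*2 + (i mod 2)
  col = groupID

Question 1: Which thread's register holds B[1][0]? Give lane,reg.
0,1

c=0→G=0  r=1→T=0,p=1
L=0*4+0=0  i=1=1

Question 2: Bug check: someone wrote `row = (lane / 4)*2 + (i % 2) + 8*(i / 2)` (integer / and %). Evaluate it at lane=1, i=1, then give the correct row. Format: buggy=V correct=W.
buggy=1 correct=3

`(lane / 4)*2 + (i % 2) + 8*(i / 2)`[1,1]→1
L=1→G=1>>2=0, T=1&3=1
[1]→row 1·2+1=3  col G=0
row: 1 vs 3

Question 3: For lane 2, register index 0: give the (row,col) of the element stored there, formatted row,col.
L=2->g=2>>2=0, t=2&3=2
[0]->row 2·2+0=4  col g=0

4,0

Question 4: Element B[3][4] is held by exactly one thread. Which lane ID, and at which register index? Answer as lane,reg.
17,1

c=4→G=4  r=3→T=1,p=1
L=4*4+1=17  i=1=1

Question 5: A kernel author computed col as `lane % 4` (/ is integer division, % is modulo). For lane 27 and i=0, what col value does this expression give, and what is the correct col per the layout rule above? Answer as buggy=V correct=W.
`lane % 4`[27,0]->3
lane 27: g=6 (27/4), t=3 (27%4)
i=0: r=3*2+0=6, c=g=6
col: 3 vs 6

buggy=3 correct=6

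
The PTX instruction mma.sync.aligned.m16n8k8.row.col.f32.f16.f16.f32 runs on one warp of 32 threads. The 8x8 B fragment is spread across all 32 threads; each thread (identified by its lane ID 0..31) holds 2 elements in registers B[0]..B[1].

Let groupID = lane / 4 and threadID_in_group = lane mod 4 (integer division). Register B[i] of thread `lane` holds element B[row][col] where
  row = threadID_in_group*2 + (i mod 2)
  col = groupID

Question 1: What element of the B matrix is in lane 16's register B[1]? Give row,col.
16: grp=4,tig=0
[1] (0*2+1,4) = (1,4)

1,4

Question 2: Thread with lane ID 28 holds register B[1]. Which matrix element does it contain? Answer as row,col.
L=28->gid=28>>2=7, tid=28&3=0
[1]->row 0·2+1=1  col gid=7

1,7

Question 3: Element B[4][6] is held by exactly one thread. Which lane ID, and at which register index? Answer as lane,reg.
c: 6->gid=6  r: 4->tid=2,i&1=0
L=6*4+2=26  i=0=0

26,0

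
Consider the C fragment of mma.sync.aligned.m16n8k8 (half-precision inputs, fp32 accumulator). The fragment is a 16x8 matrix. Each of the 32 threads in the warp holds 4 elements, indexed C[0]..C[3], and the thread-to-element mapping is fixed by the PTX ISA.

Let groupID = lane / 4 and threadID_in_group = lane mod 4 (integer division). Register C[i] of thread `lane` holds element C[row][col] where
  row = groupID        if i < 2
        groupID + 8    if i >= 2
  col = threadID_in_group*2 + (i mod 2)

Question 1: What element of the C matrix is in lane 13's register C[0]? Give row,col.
3,2

13: gr=3,th=1
[0] (3+0,1*2+0) = (3,2)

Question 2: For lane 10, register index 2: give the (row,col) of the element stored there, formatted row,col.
10,4

lane 10=>10/4=2, 10 mod 4=2
i=2  r:2+8=>10  c:2·2+0=>4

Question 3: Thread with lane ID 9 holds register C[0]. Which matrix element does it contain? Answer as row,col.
2,2

lane 9: g=2 (9/4), t=1 (9%4)
i=0: r=2+0=2, c=1*2+0=2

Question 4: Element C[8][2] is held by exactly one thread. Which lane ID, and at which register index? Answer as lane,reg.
1,2

r:8=>grp=0,rB=1  c:2=>tig=1,lo=0
L=0*4+1=1  i=1*2+0=2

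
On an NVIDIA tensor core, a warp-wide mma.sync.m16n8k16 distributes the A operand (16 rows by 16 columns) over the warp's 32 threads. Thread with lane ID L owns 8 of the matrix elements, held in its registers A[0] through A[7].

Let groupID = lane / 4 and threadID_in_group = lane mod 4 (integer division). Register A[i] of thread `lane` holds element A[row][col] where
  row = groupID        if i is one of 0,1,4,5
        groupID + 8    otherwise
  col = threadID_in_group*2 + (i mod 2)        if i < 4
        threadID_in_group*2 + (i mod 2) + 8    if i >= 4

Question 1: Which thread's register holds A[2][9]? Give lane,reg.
8,5

r=2⇒gr=2,Rb=0  c=9⇒Cb=1,th=0,odd=1
L=2*4+0=8  i=1*4+0*2+1=5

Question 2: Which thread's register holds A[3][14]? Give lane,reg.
r=3->g=3,rb=0  c=14->cb=1,t=3,b0=0
L=3*4+3=15  i=1*4+0*2+0=4

15,4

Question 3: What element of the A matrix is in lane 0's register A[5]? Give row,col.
lane 0⇒0/4=0, 0 mod 4=0
i=5  r:0+0⇒0  c:2·0+1+8⇒9

0,9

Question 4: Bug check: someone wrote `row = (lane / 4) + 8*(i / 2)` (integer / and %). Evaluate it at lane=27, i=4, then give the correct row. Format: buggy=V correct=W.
`(lane / 4) + 8*(i / 2)`[27,4]->22
27: gid=6,tid=3
[4] (6+0,3*2+0+8) = (6,14)
row: 22 vs 6

buggy=22 correct=6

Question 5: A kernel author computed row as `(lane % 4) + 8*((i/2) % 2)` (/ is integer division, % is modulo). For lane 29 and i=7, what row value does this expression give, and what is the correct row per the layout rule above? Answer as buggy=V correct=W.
`(lane % 4) + 8*((i/2) % 2)`[29,7]->9
L=29->gid=29>>2=7, tid=29&3=1
[7]->row 7+8=15  col 1·2+1+8=11
row: 9 vs 15

buggy=9 correct=15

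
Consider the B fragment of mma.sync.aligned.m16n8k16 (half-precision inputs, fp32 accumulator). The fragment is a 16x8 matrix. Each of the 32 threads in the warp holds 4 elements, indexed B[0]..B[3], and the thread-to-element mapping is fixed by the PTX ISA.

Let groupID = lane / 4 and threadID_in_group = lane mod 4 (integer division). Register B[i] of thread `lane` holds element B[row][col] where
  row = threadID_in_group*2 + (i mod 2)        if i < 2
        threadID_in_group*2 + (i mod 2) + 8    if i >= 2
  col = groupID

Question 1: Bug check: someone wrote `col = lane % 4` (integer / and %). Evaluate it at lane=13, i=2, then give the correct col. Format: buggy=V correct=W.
`lane % 4`[13,2]→1
13: G=3,T=1
[2] (1*2+0+8,3) = (10,3)
col: 1 vs 3

buggy=1 correct=3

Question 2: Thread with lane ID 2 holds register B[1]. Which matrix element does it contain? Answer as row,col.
L=2→G=2>>2=0, T=2&3=2
[1]→row 2·2+1+0=5  col G=0

5,0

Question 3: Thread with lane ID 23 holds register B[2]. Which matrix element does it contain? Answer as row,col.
14,5

23: grp=5,tig=3
[2] (3*2+0+8,5) = (14,5)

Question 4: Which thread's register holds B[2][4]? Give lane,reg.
c=4⇒gr=4  r=2⇒Rb=0,th=1,odd=0
L=4*4+1=17  i=0*2+0=0

17,0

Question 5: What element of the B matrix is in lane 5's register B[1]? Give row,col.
lane 5: gid=1 (5/4), tid=1 (5%4)
i=1: r=1*2+1+0=3, c=gid=1

3,1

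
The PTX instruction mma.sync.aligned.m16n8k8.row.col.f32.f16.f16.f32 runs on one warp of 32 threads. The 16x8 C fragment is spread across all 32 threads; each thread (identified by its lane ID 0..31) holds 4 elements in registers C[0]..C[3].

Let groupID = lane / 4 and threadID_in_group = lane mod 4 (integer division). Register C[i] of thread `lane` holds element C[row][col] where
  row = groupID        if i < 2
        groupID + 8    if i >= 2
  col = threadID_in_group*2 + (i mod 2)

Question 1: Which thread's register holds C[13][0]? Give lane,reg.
20,2

r: 13->gid=5,r8=1  c: 0->tid=0,i&1=0
L=5*4+0=20  i=1*2+0=2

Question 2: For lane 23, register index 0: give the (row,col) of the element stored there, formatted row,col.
lane 23->23/4=5, 23 mod 4=3
i=0  r:5+0->5  c:2·3+0->6

5,6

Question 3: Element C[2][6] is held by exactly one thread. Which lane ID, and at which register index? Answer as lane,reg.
r=2->g=2,rb=0  c=6->t=3,b0=0
L=2*4+3=11  i=0*2+0=0

11,0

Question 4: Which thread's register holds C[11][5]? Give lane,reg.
14,3

r=11⇒gr=3,Rb=1  c=5⇒th=2,odd=1
L=3*4+2=14  i=1*2+1=3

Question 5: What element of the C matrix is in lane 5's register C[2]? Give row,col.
9,2

lane 5: grp=1 (5/4), tig=1 (5%4)
i=2: r=1+8=9, c=1*2+0=2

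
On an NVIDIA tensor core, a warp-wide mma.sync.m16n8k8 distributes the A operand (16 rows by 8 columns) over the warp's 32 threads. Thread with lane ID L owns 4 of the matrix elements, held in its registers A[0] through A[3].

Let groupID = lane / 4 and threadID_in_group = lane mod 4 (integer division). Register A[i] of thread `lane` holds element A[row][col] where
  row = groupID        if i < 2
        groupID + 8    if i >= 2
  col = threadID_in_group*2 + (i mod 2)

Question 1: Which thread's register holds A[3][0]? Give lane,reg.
12,0

r: 3->gid=3,r8=0  c: 0->tid=0,i&1=0
L=3*4+0=12  i=0*2+0=0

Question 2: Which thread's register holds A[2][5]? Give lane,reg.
10,1

r=2->g=2,rb=0  c=5->t=2,b0=1
L=2*4+2=10  i=0*2+1=1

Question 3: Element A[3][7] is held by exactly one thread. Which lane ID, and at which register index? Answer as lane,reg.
r=3→G=3,rhi=0  c=7→T=3,p=1
L=3*4+3=15  i=0*2+1=1

15,1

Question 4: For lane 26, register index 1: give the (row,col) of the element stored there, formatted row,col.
26: gr=6,th=2
[1] (6+0,2*2+1) = (6,5)

6,5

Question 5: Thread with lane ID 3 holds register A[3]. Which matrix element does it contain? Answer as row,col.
lane 3->3/4=0, 3 mod 4=3
i=3  r:0+8->8  c:2·3+1->7

8,7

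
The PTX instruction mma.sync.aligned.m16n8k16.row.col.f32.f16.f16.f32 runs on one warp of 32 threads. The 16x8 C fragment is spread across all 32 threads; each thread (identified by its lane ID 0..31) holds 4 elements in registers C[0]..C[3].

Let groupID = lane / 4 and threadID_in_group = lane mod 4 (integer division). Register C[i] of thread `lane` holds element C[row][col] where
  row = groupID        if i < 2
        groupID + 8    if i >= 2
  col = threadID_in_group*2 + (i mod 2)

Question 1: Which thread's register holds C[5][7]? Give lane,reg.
r=5→G=5,rhi=0  c=7→T=3,p=1
L=5*4+3=23  i=0*2+1=1

23,1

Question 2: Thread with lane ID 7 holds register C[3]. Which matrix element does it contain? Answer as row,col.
lane 7: gr=1 (7/4), th=3 (7%4)
i=3: r=1+8=9, c=3*2+1=7

9,7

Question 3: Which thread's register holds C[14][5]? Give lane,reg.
r:14=>grp=6,rB=1  c:5=>tig=2,lo=1
L=6*4+2=26  i=1*2+1=3

26,3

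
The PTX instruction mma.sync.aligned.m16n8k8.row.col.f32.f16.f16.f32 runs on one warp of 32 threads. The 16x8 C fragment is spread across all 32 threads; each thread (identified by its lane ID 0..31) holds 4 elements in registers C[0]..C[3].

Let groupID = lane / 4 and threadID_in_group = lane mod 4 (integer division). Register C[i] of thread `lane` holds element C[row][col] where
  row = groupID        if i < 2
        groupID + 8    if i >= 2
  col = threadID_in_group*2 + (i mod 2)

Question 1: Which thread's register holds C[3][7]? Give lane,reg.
15,1

r=3->g=3,rb=0  c=7->t=3,b0=1
L=3*4+3=15  i=0*2+1=1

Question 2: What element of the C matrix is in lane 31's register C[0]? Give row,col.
L=31→G=31>>2=7, T=31&3=3
[0]→row 7+0=7  col 3·2+0=6

7,6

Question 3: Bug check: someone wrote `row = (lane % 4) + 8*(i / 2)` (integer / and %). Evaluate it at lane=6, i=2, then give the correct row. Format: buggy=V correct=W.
`(lane % 4) + 8*(i / 2)`[6,2]⇒10
lane 6: gr=1 (6/4), th=2 (6%4)
i=2: r=1+8=9, c=2*2+0=4
row: 10 vs 9

buggy=10 correct=9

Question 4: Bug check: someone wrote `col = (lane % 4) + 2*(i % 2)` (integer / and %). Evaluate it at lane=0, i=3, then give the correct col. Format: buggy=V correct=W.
`(lane % 4) + 2*(i % 2)`[0,3]⇒2
lane 0: gr=0 (0/4), th=0 (0%4)
i=3: r=0+8=8, c=0*2+1=1
col: 2 vs 1

buggy=2 correct=1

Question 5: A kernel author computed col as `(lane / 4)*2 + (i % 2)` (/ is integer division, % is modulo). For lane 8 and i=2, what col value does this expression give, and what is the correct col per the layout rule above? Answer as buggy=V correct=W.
`(lane / 4)*2 + (i % 2)`[8,2]⇒4
lane 8⇒8/4=2, 8 mod 4=0
i=2  r:2+8⇒10  c:2·0+0⇒0
col: 4 vs 0

buggy=4 correct=0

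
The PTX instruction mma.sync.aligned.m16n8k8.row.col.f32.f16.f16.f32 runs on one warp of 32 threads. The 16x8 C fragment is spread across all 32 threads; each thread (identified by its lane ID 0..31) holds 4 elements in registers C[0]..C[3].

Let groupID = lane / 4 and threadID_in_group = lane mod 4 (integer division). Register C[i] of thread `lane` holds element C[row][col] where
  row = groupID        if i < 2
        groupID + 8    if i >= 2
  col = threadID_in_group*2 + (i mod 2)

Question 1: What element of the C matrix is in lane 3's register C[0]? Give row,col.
0,6

L=3->g=3>>2=0, t=3&3=3
[0]->row 0+0=0  col 3·2+0=6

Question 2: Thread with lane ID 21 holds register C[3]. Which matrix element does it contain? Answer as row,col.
13,3

21: g=5,t=1
[3] (5+8,1*2+1) = (13,3)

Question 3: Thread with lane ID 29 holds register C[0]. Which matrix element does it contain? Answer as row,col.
lane 29→29/4=7, 29 mod 4=1
i=0  r:7+0→7  c:2·1+0→2

7,2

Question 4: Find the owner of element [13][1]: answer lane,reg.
20,3

r: 13->gid=5,r8=1  c: 1->tid=0,i&1=1
L=5*4+0=20  i=1*2+1=3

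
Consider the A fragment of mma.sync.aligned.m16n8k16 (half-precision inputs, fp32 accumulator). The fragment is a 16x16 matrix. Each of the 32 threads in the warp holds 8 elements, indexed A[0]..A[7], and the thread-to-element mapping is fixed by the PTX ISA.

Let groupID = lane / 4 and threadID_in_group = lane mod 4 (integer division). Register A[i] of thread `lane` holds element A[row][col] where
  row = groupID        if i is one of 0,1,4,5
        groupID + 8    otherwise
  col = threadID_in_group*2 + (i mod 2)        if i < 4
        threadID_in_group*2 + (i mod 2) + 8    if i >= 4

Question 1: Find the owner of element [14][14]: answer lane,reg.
r=14->g=6,rb=1  c=14->cb=1,t=3,b0=0
L=6*4+3=27  i=1*4+1*2+0=6

27,6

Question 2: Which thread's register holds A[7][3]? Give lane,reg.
r=7->g=7,rb=0  c=3->cb=0,t=1,b0=1
L=7*4+1=29  i=0*4+0*2+1=1

29,1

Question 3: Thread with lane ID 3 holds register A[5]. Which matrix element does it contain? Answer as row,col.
3: gr=0,th=3
[5] (0+0,3*2+1+8) = (0,15)

0,15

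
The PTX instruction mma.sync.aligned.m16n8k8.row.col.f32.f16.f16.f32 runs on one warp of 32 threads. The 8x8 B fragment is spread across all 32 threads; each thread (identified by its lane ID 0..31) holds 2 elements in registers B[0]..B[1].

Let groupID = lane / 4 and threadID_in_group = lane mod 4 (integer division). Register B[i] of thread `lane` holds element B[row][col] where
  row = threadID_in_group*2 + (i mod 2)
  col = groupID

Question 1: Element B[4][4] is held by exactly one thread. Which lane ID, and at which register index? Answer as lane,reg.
18,0

c:4=>grp=4  r:4=>tig=2,lo=0
L=4*4+2=18  i=0=0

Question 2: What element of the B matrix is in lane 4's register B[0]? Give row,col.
4: gid=1,tid=0
[0] (0*2+0,1) = (0,1)

0,1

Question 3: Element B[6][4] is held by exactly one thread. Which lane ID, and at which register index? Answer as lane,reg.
c: 4->gid=4  r: 6->tid=3,i&1=0
L=4*4+3=19  i=0=0

19,0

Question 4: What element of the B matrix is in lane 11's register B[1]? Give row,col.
11: g=2,t=3
[1] (3*2+1,2) = (7,2)

7,2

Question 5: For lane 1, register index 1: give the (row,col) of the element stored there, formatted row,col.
lane 1: gid=0 (1/4), tid=1 (1%4)
i=1: r=1*2+1=3, c=gid=0

3,0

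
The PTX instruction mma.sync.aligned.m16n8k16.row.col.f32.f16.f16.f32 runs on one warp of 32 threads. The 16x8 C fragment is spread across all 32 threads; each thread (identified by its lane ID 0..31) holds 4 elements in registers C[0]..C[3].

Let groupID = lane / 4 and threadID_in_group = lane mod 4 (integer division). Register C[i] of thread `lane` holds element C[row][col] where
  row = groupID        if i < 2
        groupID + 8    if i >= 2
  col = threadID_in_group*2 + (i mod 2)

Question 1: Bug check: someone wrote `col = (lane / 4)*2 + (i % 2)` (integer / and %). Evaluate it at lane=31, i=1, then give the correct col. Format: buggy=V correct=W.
`(lane / 4)*2 + (i % 2)`[31,1]->15
lane 31->31/4=7, 31 mod 4=3
i=1  r:7+0->7  c:2·3+1->7
col: 15 vs 7

buggy=15 correct=7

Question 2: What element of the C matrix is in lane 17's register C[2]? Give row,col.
12,2

lane 17→17/4=4, 17 mod 4=1
i=2  r:4+8→12  c:2·1+0→2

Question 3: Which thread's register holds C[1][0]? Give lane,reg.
4,0

r:1=>grp=1,rB=0  c:0=>tig=0,lo=0
L=1*4+0=4  i=0*2+0=0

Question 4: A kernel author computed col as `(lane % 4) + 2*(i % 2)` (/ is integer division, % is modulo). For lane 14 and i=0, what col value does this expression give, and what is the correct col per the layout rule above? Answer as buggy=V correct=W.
`(lane % 4) + 2*(i % 2)`[14,0]->2
14: gid=3,tid=2
[0] (3+0,2*2+0) = (3,4)
col: 2 vs 4

buggy=2 correct=4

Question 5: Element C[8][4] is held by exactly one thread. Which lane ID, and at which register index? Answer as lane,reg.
r: 8->gid=0,r8=1  c: 4->tid=2,i&1=0
L=0*4+2=2  i=1*2+0=2

2,2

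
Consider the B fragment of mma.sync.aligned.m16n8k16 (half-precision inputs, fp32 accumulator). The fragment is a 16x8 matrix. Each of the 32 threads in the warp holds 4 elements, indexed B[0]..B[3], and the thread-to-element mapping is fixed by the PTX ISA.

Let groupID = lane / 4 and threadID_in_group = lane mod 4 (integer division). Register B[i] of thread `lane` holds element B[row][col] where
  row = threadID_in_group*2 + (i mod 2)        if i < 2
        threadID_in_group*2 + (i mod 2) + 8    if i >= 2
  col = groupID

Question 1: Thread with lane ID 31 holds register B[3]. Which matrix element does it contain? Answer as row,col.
lane 31⇒31/4=7, 31 mod 4=3
i=3  r:2·3+1+8⇒15  c:7

15,7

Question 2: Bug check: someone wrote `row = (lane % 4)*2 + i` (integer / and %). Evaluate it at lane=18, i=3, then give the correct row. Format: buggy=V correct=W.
`(lane % 4)*2 + i`[18,3]⇒7
lane 18⇒18/4=4, 18 mod 4=2
i=3  r:2·2+1+8⇒13  c:4
row: 7 vs 13

buggy=7 correct=13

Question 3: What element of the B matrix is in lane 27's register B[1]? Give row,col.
7,6

L=27->gid=27>>2=6, tid=27&3=3
[1]->row 3·2+1+0=7  col gid=6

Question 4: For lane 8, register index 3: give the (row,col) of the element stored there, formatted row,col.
9,2

L=8->g=8>>2=2, t=8&3=0
[3]->row 0·2+1+8=9  col g=2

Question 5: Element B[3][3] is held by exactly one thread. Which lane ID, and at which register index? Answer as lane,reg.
c=3→G=3  r=3→rhi=0,T=1,p=1
L=3*4+1=13  i=0*2+1=1

13,1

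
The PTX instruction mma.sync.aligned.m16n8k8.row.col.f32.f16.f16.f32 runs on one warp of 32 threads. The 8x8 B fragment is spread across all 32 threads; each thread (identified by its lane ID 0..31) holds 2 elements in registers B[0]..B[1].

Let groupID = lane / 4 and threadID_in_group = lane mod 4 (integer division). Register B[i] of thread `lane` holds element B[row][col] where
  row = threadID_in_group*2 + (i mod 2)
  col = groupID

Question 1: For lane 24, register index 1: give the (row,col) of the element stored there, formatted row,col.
1,6

L=24→G=24>>2=6, T=24&3=0
[1]→row 0·2+1=1  col G=6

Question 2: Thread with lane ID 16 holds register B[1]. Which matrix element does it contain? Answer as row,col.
L=16→G=16>>2=4, T=16&3=0
[1]→row 0·2+1=1  col G=4

1,4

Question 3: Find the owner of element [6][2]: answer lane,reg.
c=2→G=2  r=6→T=3,p=0
L=2*4+3=11  i=0=0

11,0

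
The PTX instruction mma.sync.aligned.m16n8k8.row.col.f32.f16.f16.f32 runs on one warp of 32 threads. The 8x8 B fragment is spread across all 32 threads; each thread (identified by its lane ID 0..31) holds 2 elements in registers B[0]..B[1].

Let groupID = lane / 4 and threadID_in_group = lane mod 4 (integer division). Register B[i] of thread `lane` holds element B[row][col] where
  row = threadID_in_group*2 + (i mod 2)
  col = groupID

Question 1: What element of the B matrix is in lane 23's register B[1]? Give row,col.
7,5

23: g=5,t=3
[1] (3*2+1,5) = (7,5)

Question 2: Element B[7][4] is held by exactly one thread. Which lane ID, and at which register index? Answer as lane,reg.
19,1

c=4⇒gr=4  r=7⇒th=3,odd=1
L=4*4+3=19  i=1=1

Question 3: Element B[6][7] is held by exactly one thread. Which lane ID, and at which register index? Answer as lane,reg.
c:7=>grp=7  r:6=>tig=3,lo=0
L=7*4+3=31  i=0=0

31,0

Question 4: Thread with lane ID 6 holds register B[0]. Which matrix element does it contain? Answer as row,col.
4,1

6: g=1,t=2
[0] (2*2+0,1) = (4,1)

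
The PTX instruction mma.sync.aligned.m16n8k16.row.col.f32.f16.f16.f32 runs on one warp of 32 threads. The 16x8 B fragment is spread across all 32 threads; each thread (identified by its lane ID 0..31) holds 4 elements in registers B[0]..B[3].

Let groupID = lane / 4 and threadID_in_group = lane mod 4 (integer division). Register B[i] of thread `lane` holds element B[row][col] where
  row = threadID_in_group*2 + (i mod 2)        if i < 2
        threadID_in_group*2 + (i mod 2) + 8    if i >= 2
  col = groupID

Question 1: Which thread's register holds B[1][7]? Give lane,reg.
28,1

c=7->g=7  r=1->rb=0,t=0,b0=1
L=7*4+0=28  i=0*2+1=1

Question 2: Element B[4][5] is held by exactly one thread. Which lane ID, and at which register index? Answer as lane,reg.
22,0

c:5=>grp=5  r:4=>rB=0,tig=2,lo=0
L=5*4+2=22  i=0*2+0=0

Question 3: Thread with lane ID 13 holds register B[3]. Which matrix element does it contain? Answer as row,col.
13: gid=3,tid=1
[3] (1*2+1+8,3) = (11,3)

11,3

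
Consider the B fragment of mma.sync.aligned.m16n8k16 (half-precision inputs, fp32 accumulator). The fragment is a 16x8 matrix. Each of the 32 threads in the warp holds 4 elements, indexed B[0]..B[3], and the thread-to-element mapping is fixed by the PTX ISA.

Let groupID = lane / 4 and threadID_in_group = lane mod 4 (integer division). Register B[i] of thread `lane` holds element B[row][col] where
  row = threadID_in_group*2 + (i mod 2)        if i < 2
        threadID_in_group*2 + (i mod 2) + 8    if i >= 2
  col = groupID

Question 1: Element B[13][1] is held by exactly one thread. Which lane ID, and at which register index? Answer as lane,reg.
c:1=>grp=1  r:13=>rB=1,tig=2,lo=1
L=1*4+2=6  i=1*2+1=3

6,3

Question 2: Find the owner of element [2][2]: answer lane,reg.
c=2->g=2  r=2->rb=0,t=1,b0=0
L=2*4+1=9  i=0*2+0=0

9,0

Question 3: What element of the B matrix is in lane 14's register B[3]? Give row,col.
lane 14→14/4=3, 14 mod 4=2
i=3  r:2·2+1+8→13  c:3

13,3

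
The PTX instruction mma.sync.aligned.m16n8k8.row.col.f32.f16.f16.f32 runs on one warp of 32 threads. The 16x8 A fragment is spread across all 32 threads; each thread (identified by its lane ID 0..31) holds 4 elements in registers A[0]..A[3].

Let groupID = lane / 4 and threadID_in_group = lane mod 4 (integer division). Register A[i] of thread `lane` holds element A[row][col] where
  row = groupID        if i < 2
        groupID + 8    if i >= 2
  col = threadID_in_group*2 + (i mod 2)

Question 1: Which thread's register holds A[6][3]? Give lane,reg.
r=6->g=6,rb=0  c=3->t=1,b0=1
L=6*4+1=25  i=0*2+1=1

25,1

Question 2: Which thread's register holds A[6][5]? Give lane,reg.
26,1

r: 6->gid=6,r8=0  c: 5->tid=2,i&1=1
L=6*4+2=26  i=0*2+1=1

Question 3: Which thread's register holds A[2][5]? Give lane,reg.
r:2=>grp=2,rB=0  c:5=>tig=2,lo=1
L=2*4+2=10  i=0*2+1=1

10,1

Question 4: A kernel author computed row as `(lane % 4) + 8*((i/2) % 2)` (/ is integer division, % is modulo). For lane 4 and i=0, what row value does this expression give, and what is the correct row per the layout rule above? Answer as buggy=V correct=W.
buggy=0 correct=1

`(lane % 4) + 8*((i/2) % 2)`[4,0]→0
lane 4: G=1 (4/4), T=0 (4%4)
i=0: r=1+0=1, c=0*2+0=0
row: 0 vs 1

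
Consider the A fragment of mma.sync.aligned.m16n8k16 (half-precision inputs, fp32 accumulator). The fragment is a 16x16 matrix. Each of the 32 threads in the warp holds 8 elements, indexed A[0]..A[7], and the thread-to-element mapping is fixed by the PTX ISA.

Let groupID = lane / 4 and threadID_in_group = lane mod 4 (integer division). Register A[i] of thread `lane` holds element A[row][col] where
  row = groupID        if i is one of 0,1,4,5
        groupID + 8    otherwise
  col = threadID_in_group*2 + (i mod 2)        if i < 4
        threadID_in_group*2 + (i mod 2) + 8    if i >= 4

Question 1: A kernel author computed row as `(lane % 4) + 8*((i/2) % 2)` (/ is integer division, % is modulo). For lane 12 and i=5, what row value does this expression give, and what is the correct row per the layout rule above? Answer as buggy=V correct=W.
`(lane % 4) + 8*((i/2) % 2)`[12,5]⇒0
12: gr=3,th=0
[5] (3+0,0*2+1+8) = (3,9)
row: 0 vs 3

buggy=0 correct=3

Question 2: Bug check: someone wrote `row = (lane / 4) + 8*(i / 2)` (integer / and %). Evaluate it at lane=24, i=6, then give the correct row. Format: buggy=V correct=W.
buggy=30 correct=14

`(lane / 4) + 8*(i / 2)`[24,6]=>30
lane 24: grp=6 (24/4), tig=0 (24%4)
i=6: r=6+8=14, c=0*2+0+8=8
row: 30 vs 14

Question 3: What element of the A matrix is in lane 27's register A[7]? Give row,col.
14,15

lane 27=>27/4=6, 27 mod 4=3
i=7  r:6+8=>14  c:2·3+1+8=>15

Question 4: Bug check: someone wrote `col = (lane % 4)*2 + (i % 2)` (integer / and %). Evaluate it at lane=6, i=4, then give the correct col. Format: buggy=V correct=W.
buggy=4 correct=12

`(lane % 4)*2 + (i % 2)`[6,4]->4
lane 6->6/4=1, 6 mod 4=2
i=4  r:1+0->1  c:2·2+0+8->12
col: 4 vs 12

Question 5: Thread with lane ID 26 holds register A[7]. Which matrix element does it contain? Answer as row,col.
14,13

26: g=6,t=2
[7] (6+8,2*2+1+8) = (14,13)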